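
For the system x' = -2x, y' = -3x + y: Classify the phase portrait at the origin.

A = [[-2,0],[-3,1]]; det(A-λI) = λ^2 + λ - 2.
λ = 1, -2: opposite signs.

saddle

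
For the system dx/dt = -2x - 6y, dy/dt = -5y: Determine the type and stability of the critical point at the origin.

A = [[-2,-6],[0,-5]]; det(A-λI) = λ^2 + 7λ + 10.
λ = -2, -5: both negative.

stable node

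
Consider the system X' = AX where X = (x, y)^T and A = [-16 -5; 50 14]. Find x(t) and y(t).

x(t) = -c_1e^(-t)cos(5t) - c_2e^(-t)sin(5t), y(t) = -c_1e^(-t)sin(5t) + 3c_1e^(-t)cos(5t) + 3c_2e^(-t)sin(5t) + c_2e^(-t)cos(5t)

Coefficient matrix A = [[-16, -5], [50, 14]].
Characteristic polynomial det(A - λI) = λ^2 + 2λ + 26 = 0.
Eigenvalues λ = -1 ± 5i (complex conjugate pair).
For λ=-1+5i: an eigenvector is (-1,3) - i(0,-1) = (-1, 3 + i).
A real fundamental pair from Re and Im of e^((-1+5i)t)v: X_1 = e^(-t)(cos(5t)·(-1,3) + sin(5t)·(0,-1)), X_2 = e^(-t)(sin(5t)·(-1,3) - cos(5t)·(0,-1)).
General solution: c_1X_1 + c_2X_2.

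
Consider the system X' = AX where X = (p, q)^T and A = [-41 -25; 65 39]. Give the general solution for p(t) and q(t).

p(t) = 2c_1e^(-t)sin(5t) + c_1e^(-t)cos(5t) + c_2e^(-t)sin(5t) - 2c_2e^(-t)cos(5t), q(t) = -3c_1e^(-t)sin(5t) - 2c_1e^(-t)cos(5t) - 2c_2e^(-t)sin(5t) + 3c_2e^(-t)cos(5t)

Coefficient matrix A = [[-41, -25], [65, 39]].
Characteristic polynomial det(A - λI) = λ^2 + 2λ + 26 = 0.
Eigenvalues λ = -1 ± 5i (complex conjugate pair).
For λ=-1+5i: an eigenvector is (1,-2) - i(2,-3) = (1 - 2i, -2 + 3i).
A real fundamental pair from Re and Im of e^((-1+5i)t)v: X_1 = e^(-t)(cos(5t)·(1,-2) + sin(5t)·(2,-3)), X_2 = e^(-t)(sin(5t)·(1,-2) - cos(5t)·(2,-3)).
General solution: c_1X_1 + c_2X_2.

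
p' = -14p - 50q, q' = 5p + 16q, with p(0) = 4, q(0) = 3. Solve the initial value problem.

p(t) = -42e^(t)sin(5t) + 4e^(t)cos(5t), q(t) = 13e^(t)sin(5t) + 3e^(t)cos(5t)

Coefficient matrix A = [[-14, -50], [5, 16]].
Characteristic polynomial det(A - λI) = λ^2 - 2λ + 26 = 0.
Eigenvalues λ = 1 ± 5i (complex conjugate pair).
For λ=1+5i: an eigenvector is (-3,1) - i(-1,0) = (-3 + i, 1).
A real fundamental pair from Re and Im of e^((1+5i)t)v: X_1 = e^(t)(cos(5t)·(-3,1) + sin(5t)·(-1,0)), X_2 = e^(t)(sin(5t)·(-3,1) - cos(5t)·(-1,0)).
General solution: K_1X_1 + K_2X_2.
Applying p(0)=4, q(0)=3 gives K_1=3, K_2=13.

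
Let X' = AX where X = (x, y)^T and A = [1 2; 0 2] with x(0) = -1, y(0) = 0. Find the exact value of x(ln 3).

-3

A = [[1,2],[0,2]]; eigenvalues λ = 2, 1.
Eigenvectors: (-2,-1) for λ=2, (1,0) for λ=1.
From the initial condition, c_1 = 0, c_2 = -1.
x(ln 3) = (0)(3^2)(-2) + (-1)(3^1)(1) = -3.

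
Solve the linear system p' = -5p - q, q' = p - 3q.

Coefficient matrix A = [[-5, -1], [1, -3]].
Characteristic polynomial det(A - λI) = λ^2 + 8λ + 16 = 0.
Single eigenvalue λ = -4 with algebraic multiplicity 2.
Eigenvector v = (1,-1); generalized eigenvector w with (A-λI)w=v is (0,-1).
General solution: e^(-4t)[K_1·v + K_2·(t·v + w)].

p(t) = K_1e^(-4t) + K_2te^(-4t), q(t) = -K_1e^(-4t) - K_2te^(-4t) - K_2e^(-4t)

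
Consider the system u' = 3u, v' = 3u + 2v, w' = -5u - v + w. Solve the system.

u(t) = c_3e^(3t), v(t) = c_2e^(2t) + 3c_3e^(3t), w(t) = c_1e^(t) - c_2e^(2t) - 4c_3e^(3t)

Coefficient matrix A = [[3, 0, 0], [3, 2, 0], [-5, -1, 1]].
det(A - λI) = 0 gives eigenvalues λ = 1, 2, 3.
For λ=1: eigenvector (0,0,1).
For λ=2: eigenvector (0,1,-1).
For λ=3: eigenvector (1,3,-4).
General solution: c_1e^(t)(0,0,1) + c_2e^(2t)(0,1,-1) + c_3e^(3t)(1,3,-4).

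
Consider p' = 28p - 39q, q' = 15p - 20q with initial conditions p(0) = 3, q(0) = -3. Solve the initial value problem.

Coefficient matrix A = [[28, -39], [15, -20]].
Characteristic polynomial det(A - λI) = λ^2 - 8λ + 25 = 0.
Eigenvalues λ = 4 ± 3i (complex conjugate pair).
For λ=4+3i: an eigenvector is (3,2) - i(-2,-1) = (3 + 2i, 2 + i).
A real fundamental pair from Re and Im of e^((4+3i)t)v: X_1 = e^(4t)(cos(3t)·(3,2) + sin(3t)·(-2,-1)), X_2 = e^(4t)(sin(3t)·(3,2) - cos(3t)·(-2,-1)).
General solution: c_1X_1 + c_2X_2.
Applying p(0)=3, q(0)=-3 gives c_1=-9, c_2=15.

p(t) = 63e^(4t)sin(3t) + 3e^(4t)cos(3t), q(t) = 39e^(4t)sin(3t) - 3e^(4t)cos(3t)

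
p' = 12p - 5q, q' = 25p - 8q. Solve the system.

p(t) = C_1e^(2t)cos(5t) + C_2e^(2t)sin(5t), q(t) = C_1e^(2t)sin(5t) + 2C_1e^(2t)cos(5t) + 2C_2e^(2t)sin(5t) - C_2e^(2t)cos(5t)

Coefficient matrix A = [[12, -5], [25, -8]].
Characteristic polynomial det(A - λI) = λ^2 - 4λ + 29 = 0.
Eigenvalues λ = 2 ± 5i (complex conjugate pair).
For λ=2+5i: an eigenvector is (1,2) - i(0,1) = (1, 2 - i).
A real fundamental pair from Re and Im of e^((2+5i)t)v: X_1 = e^(2t)(cos(5t)·(1,2) + sin(5t)·(0,1)), X_2 = e^(2t)(sin(5t)·(1,2) - cos(5t)·(0,1)).
General solution: C_1X_1 + C_2X_2.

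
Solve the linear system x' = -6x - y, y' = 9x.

x(t) = C_1e^(-3t) + C_2te^(-3t) - C_2e^(-3t), y(t) = -3C_1e^(-3t) - 3C_2te^(-3t) + 2C_2e^(-3t)

Coefficient matrix A = [[-6, -1], [9, 0]].
Characteristic polynomial det(A - λI) = λ^2 + 6λ + 9 = 0.
Single eigenvalue λ = -3 with algebraic multiplicity 2.
Eigenvector v = (1,-3); generalized eigenvector w with (A-λI)w=v is (-1,2).
General solution: e^(-3t)[C_1·v + C_2·(t·v + w)].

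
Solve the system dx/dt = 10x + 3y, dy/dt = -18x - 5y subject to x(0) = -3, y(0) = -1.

x(t) = -10e^(4t) + 7e^(t), y(t) = 20e^(4t) - 21e^(t)

Coefficient matrix A = [[10, 3], [-18, -5]].
Characteristic polynomial det(A - λI) = λ^2 - 5λ + 4 = 0.
Eigenvalues λ = 4, 1.
For λ=4: (A-λI) row 1 is [6, 3], so an eigenvector is (-1, 2).
For λ=1: (A-λI) row 1 is [9, 3], so an eigenvector is (-1, 3).
General solution: K_1e^(4t)(-1,2) + K_2e^(t)(-1,3).
Applying x(0)=-3, y(0)=-1 gives K_1=10, K_2=-7.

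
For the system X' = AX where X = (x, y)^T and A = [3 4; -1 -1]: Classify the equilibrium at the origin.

A = [[3,4],[-1,-1]]; det(A-λI) = λ^2 - 2λ + 1.
repeated λ = 1 with a single eigenvector.

unstable improper node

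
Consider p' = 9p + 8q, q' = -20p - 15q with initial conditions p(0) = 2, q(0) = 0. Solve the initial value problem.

p(t) = 6e^(-3t)sin(4t) + 2e^(-3t)cos(4t), q(t) = -10e^(-3t)sin(4t)

Coefficient matrix A = [[9, 8], [-20, -15]].
Characteristic polynomial det(A - λI) = λ^2 + 6λ + 25 = 0.
Eigenvalues λ = -3 ± 4i (complex conjugate pair).
For λ=-3+4i: an eigenvector is (1,-2) - i(-1,1) = (1 + i, -2 - i).
A real fundamental pair from Re and Im of e^((-3+4i)t)v: X_1 = e^(-3t)(cos(4t)·(1,-2) + sin(4t)·(-1,1)), X_2 = e^(-3t)(sin(4t)·(1,-2) - cos(4t)·(-1,1)).
General solution: K_1X_1 + K_2X_2.
Applying p(0)=2, q(0)=0 gives K_1=-2, K_2=4.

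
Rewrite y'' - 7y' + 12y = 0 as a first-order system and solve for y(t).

y(t) = c_1e^(3t) + c_2e^(4t)

Let x_1 = y, x_2 = y'. Then x_1' = x_2 and x_2' = -12x_1 + 7x_2.
A = [[0,1],[-12,7]]; det(A-λI) = λ^2 - 7λ + 12.
Eigenvalues λ = 3, 4 with eigenvectors (1,3), (1,4).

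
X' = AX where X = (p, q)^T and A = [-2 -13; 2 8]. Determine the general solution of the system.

p(t) = -3c_1e^(3t)sin(t) - 2c_1e^(3t)cos(t) - 2c_2e^(3t)sin(t) + 3c_2e^(3t)cos(t), q(t) = c_1e^(3t)sin(t) + c_1e^(3t)cos(t) + c_2e^(3t)sin(t) - c_2e^(3t)cos(t)

Coefficient matrix A = [[-2, -13], [2, 8]].
Characteristic polynomial det(A - λI) = λ^2 - 6λ + 10 = 0.
Eigenvalues λ = 3 ± i (complex conjugate pair).
For λ=3+i: an eigenvector is (-2,1) - i(-3,1) = (-2 + 3i, 1 - i).
A real fundamental pair from Re and Im of e^((3+i)t)v: X_1 = e^(3t)(cos(t)·(-2,1) + sin(t)·(-3,1)), X_2 = e^(3t)(sin(t)·(-2,1) - cos(t)·(-3,1)).
General solution: c_1X_1 + c_2X_2.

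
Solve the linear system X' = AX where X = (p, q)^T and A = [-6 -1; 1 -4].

p(t) = -c_1e^(-5t) - c_2te^(-5t) + 3c_2e^(-5t), q(t) = c_1e^(-5t) + c_2te^(-5t) - 2c_2e^(-5t)

Coefficient matrix A = [[-6, -1], [1, -4]].
Characteristic polynomial det(A - λI) = λ^2 + 10λ + 25 = 0.
Single eigenvalue λ = -5 with algebraic multiplicity 2.
Eigenvector v = (-1,1); generalized eigenvector w with (A-λI)w=v is (3,-2).
General solution: e^(-5t)[c_1·v + c_2·(t·v + w)].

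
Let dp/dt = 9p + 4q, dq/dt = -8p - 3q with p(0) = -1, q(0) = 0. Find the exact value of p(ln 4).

A = [[9,4],[-8,-3]]; eigenvalues λ = 5, 1.
Eigenvectors: (1,-1) for λ=5, (1,-2) for λ=1.
From the initial condition, c_1 = -2, c_2 = 1.
p(ln 4) = (-2)(4^5)(1) + (1)(4^1)(1) = -2044.

-2044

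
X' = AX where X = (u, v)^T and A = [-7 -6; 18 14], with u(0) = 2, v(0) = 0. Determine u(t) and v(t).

Coefficient matrix A = [[-7, -6], [18, 14]].
Characteristic polynomial det(A - λI) = λ^2 - 7λ + 10 = 0.
Eigenvalues λ = 2, 5.
For λ=2: (A-λI) row 1 is [-9, -6], so an eigenvector is (2, -3).
For λ=5: (A-λI) row 1 is [-12, -6], so an eigenvector is (1, -2).
General solution: C_1e^(2t)(2,-3) + C_2e^(5t)(1,-2).
Applying u(0)=2, v(0)=0 gives C_1=4, C_2=-6.

u(t) = -6e^(5t) + 8e^(2t), v(t) = 12e^(5t) - 12e^(2t)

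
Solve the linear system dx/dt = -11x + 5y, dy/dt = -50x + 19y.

x(t) = -C_1e^(4t)sin(5t) + C_2e^(4t)cos(5t), y(t) = -3C_1e^(4t)sin(5t) - C_1e^(4t)cos(5t) - C_2e^(4t)sin(5t) + 3C_2e^(4t)cos(5t)

Coefficient matrix A = [[-11, 5], [-50, 19]].
Characteristic polynomial det(A - λI) = λ^2 - 8λ + 41 = 0.
Eigenvalues λ = 4 ± 5i (complex conjugate pair).
For λ=4+5i: an eigenvector is (0,-1) - i(-1,-3) = (0 + i, -1 + 3i).
A real fundamental pair from Re and Im of e^((4+5i)t)v: X_1 = e^(4t)(cos(5t)·(0,-1) + sin(5t)·(-1,-3)), X_2 = e^(4t)(sin(5t)·(0,-1) - cos(5t)·(-1,-3)).
General solution: C_1X_1 + C_2X_2.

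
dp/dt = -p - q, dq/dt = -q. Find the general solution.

p(t) = -C_1e^(-t) - C_2te^(-t) - C_2e^(-t), q(t) = C_2e^(-t)

Coefficient matrix A = [[-1, -1], [0, -1]].
Characteristic polynomial det(A - λI) = λ^2 + 2λ + 1 = 0.
Single eigenvalue λ = -1 with algebraic multiplicity 2.
Eigenvector v = (-1,0); generalized eigenvector w with (A-λI)w=v is (-1,1).
General solution: e^(-t)[C_1·v + C_2·(t·v + w)].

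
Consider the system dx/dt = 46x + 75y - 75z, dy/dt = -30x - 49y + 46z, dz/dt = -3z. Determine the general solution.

Coefficient matrix A = [[46, 75, -75], [-30, -49, 46], [0, 0, -3]].
det(A - λI) = 0 gives eigenvalues λ = -3, -4, 1.
For λ=-3: eigenvector (0,1,1).
For λ=-4: eigenvector (-3,2,0).
For λ=1: eigenvector (5,-3,0).
General solution: c_1e^(-3t)(0,1,1) + c_2e^(-4t)(-3,2,0) + c_3e^(t)(5,-3,0).

x(t) = -3c_2e^(-4t) + 5c_3e^(t), y(t) = c_1e^(-3t) + 2c_2e^(-4t) - 3c_3e^(t), z(t) = c_1e^(-3t)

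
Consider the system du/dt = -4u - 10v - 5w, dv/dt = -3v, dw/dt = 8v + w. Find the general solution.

u(t) = -c_1e^(t) + c_3e^(-4t), v(t) = c_2e^(-3t), w(t) = c_1e^(t) - 2c_2e^(-3t)

Coefficient matrix A = [[-4, -10, -5], [0, -3, 0], [0, 8, 1]].
det(A - λI) = 0 gives eigenvalues λ = 1, -3, -4.
For λ=1: eigenvector (-1,0,1).
For λ=-3: eigenvector (0,1,-2).
For λ=-4: eigenvector (1,0,0).
General solution: c_1e^(t)(-1,0,1) + c_2e^(-3t)(0,1,-2) + c_3e^(-4t)(1,0,0).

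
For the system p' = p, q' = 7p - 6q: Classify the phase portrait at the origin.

A = [[1,0],[7,-6]]; det(A-λI) = λ^2 + 5λ - 6.
λ = 1, -6: opposite signs.

saddle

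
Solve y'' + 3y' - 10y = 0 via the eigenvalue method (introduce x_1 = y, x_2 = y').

y(t) = C_1e^(-5t) + C_2e^(2t)

Let x_1 = y, x_2 = y'. Then x_1' = x_2 and x_2' = 10x_1 - 3x_2.
A = [[0,1],[10,-3]]; det(A-λI) = λ^2 + 3λ - 10.
Eigenvalues λ = -5, 2 with eigenvectors (1,-5), (1,2).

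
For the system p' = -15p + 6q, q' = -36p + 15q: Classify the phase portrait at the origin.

A = [[-15,6],[-36,15]]; det(A-λI) = λ^2 - 9.
λ = 3, -3: opposite signs.

saddle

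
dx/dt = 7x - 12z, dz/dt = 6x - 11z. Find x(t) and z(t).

x(t) = -c_1e^(-5t) + 2c_2e^(t), z(t) = -c_1e^(-5t) + c_2e^(t)

Coefficient matrix A = [[7, -12], [6, -11]].
Characteristic polynomial det(A - λI) = λ^2 + 4λ - 5 = 0.
Eigenvalues λ = -5, 1.
For λ=-5: (A-λI) row 1 is [12, -12], so an eigenvector is (-1, -1).
For λ=1: (A-λI) row 1 is [6, -12], so an eigenvector is (2, 1).
General solution: c_1e^(-5t)(-1,-1) + c_2e^(t)(2,1).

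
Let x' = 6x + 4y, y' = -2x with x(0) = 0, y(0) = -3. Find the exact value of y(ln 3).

A = [[6,4],[-2,0]]; eigenvalues λ = 2, 4.
Eigenvectors: (-1,1) for λ=2, (2,-1) for λ=4.
From the initial condition, c_1 = -6, c_2 = -3.
y(ln 3) = (-6)(3^2)(1) + (-3)(3^4)(-1) = 189.

189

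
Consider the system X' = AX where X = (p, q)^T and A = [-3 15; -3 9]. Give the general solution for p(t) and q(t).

Coefficient matrix A = [[-3, 15], [-3, 9]].
Characteristic polynomial det(A - λI) = λ^2 - 6λ + 18 = 0.
Eigenvalues λ = 3 ± 3i (complex conjugate pair).
For λ=3+3i: an eigenvector is (2,1) - i(1,0) = (2 - i, 1).
A real fundamental pair from Re and Im of e^((3+3i)t)v: X_1 = e^(3t)(cos(3t)·(2,1) + sin(3t)·(1,0)), X_2 = e^(3t)(sin(3t)·(2,1) - cos(3t)·(1,0)).
General solution: C_1X_1 + C_2X_2.

p(t) = C_1e^(3t)sin(3t) + 2C_1e^(3t)cos(3t) + 2C_2e^(3t)sin(3t) - C_2e^(3t)cos(3t), q(t) = C_1e^(3t)cos(3t) + C_2e^(3t)sin(3t)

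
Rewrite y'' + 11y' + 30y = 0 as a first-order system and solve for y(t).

y(t) = c_1e^(-6t) + c_2e^(-5t)

Let x_1 = y, x_2 = y'. Then x_1' = x_2 and x_2' = -30x_1 - 11x_2.
A = [[0,1],[-30,-11]]; det(A-λI) = λ^2 + 11λ + 30.
Eigenvalues λ = -6, -5 with eigenvectors (1,-6), (1,-5).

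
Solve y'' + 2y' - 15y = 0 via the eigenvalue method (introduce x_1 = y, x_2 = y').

Let x_1 = y, x_2 = y'. Then x_1' = x_2 and x_2' = 15x_1 - 2x_2.
A = [[0,1],[15,-2]]; det(A-λI) = λ^2 + 2λ - 15.
Eigenvalues λ = -5, 3 with eigenvectors (1,-5), (1,3).

y(t) = C_1e^(-5t) + C_2e^(3t)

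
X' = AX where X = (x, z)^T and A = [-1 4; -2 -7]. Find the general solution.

x(t) = -2K_1e^(-3t) + K_2e^(-5t), z(t) = K_1e^(-3t) - K_2e^(-5t)

Coefficient matrix A = [[-1, 4], [-2, -7]].
Characteristic polynomial det(A - λI) = λ^2 + 8λ + 15 = 0.
Eigenvalues λ = -3, -5.
For λ=-3: (A-λI) row 1 is [2, 4], so an eigenvector is (-2, 1).
For λ=-5: (A-λI) row 1 is [4, 4], so an eigenvector is (1, -1).
General solution: K_1e^(-3t)(-2,1) + K_2e^(-5t)(1,-1).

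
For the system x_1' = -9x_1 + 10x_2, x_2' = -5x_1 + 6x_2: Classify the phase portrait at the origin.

A = [[-9,10],[-5,6]]; det(A-λI) = λ^2 + 3λ - 4.
λ = -4, 1: opposite signs.

saddle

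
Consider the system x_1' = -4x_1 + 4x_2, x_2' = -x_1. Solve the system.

x_1(t) = -2c_1e^(-2t) - 2c_2te^(-2t) + c_2e^(-2t), x_2(t) = -c_1e^(-2t) - c_2te^(-2t)

Coefficient matrix A = [[-4, 4], [-1, 0]].
Characteristic polynomial det(A - λI) = λ^2 + 4λ + 4 = 0.
Single eigenvalue λ = -2 with algebraic multiplicity 2.
Eigenvector v = (-2,-1); generalized eigenvector w with (A-λI)w=v is (1,0).
General solution: e^(-2t)[c_1·v + c_2·(t·v + w)].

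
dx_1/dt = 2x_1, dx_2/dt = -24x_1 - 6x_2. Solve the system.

x_1(t) = c_2e^(2t), x_2(t) = c_1e^(-6t) - 3c_2e^(2t)

Coefficient matrix A = [[2, 0], [-24, -6]].
Characteristic polynomial det(A - λI) = λ^2 + 4λ - 12 = 0.
Eigenvalues λ = -6, 2.
For λ=-6: (A-λI) row 1 is [8, 0], so an eigenvector is (0, 1).
For λ=2: (A-λI) row 2 is [-24, -8], so an eigenvector is (1, -3).
General solution: c_1e^(-6t)(0,1) + c_2e^(2t)(1,-3).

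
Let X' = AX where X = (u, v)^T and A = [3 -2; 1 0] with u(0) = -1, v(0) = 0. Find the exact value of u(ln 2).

-6

A = [[3,-2],[1,0]]; eigenvalues λ = 1, 2.
Eigenvectors: (1,1) for λ=1, (-2,-1) for λ=2.
From the initial condition, c_1 = 1, c_2 = 1.
u(ln 2) = (1)(2^1)(1) + (1)(2^2)(-2) = -6.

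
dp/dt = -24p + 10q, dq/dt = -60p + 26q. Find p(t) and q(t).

p(t) = C_1e^(6t) - C_2e^(-4t), q(t) = 3C_1e^(6t) - 2C_2e^(-4t)

Coefficient matrix A = [[-24, 10], [-60, 26]].
Characteristic polynomial det(A - λI) = λ^2 - 2λ - 24 = 0.
Eigenvalues λ = 6, -4.
For λ=6: (A-λI) row 1 is [-30, 10], so an eigenvector is (1, 3).
For λ=-4: (A-λI) row 1 is [-20, 10], so an eigenvector is (-1, -2).
General solution: C_1e^(6t)(1,3) + C_2e^(-4t)(-1,-2).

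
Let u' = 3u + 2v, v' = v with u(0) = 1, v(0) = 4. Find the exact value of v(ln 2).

8

A = [[3,2],[0,1]]; eigenvalues λ = 1, 3.
Eigenvectors: (1,-1) for λ=1, (1,0) for λ=3.
From the initial condition, c_1 = -4, c_2 = 5.
v(ln 2) = (-4)(2^1)(-1) + (5)(2^3)(0) = 8.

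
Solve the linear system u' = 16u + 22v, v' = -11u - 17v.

Coefficient matrix A = [[16, 22], [-11, -17]].
Characteristic polynomial det(A - λI) = λ^2 + λ - 30 = 0.
Eigenvalues λ = 5, -6.
For λ=5: (A-λI) row 1 is [11, 22], so an eigenvector is (2, -1).
For λ=-6: (A-λI) row 1 is [22, 22], so an eigenvector is (1, -1).
General solution: C_1e^(5t)(2,-1) + C_2e^(-6t)(1,-1).

u(t) = 2C_1e^(5t) + C_2e^(-6t), v(t) = -C_1e^(5t) - C_2e^(-6t)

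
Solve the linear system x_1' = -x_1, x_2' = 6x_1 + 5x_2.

x_1(t) = C_2e^(-t), x_2(t) = C_1e^(5t) - C_2e^(-t)

Coefficient matrix A = [[-1, 0], [6, 5]].
Characteristic polynomial det(A - λI) = λ^2 - 4λ - 5 = 0.
Eigenvalues λ = 5, -1.
For λ=5: (A-λI) row 1 is [-6, 0], so an eigenvector is (0, 1).
For λ=-1: (A-λI) row 2 is [6, 6], so an eigenvector is (1, -1).
General solution: C_1e^(5t)(0,1) + C_2e^(-t)(1,-1).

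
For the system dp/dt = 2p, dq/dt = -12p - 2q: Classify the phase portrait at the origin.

saddle

A = [[2,0],[-12,-2]]; det(A-λI) = λ^2 - 4.
λ = 2, -2: opposite signs.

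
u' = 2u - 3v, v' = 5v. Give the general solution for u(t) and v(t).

u(t) = C_1e^(5t) + C_2e^(2t), v(t) = -C_1e^(5t)

Coefficient matrix A = [[2, -3], [0, 5]].
Characteristic polynomial det(A - λI) = λ^2 - 7λ + 10 = 0.
Eigenvalues λ = 5, 2.
For λ=5: (A-λI) row 1 is [-3, -3], so an eigenvector is (1, -1).
For λ=2: (A-λI) row 1 is [0, -3], so an eigenvector is (1, 0).
General solution: C_1e^(5t)(1,-1) + C_2e^(2t)(1,0).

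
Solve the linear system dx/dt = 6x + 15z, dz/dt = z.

x(t) = K_1e^(6t) - 3K_2e^(t), z(t) = K_2e^(t)

Coefficient matrix A = [[6, 15], [0, 1]].
Characteristic polynomial det(A - λI) = λ^2 - 7λ + 6 = 0.
Eigenvalues λ = 6, 1.
For λ=6: (A-λI) row 1 is [0, 15], so an eigenvector is (1, 0).
For λ=1: (A-λI) row 1 is [5, 15], so an eigenvector is (-3, 1).
General solution: K_1e^(6t)(1,0) + K_2e^(t)(-3,1).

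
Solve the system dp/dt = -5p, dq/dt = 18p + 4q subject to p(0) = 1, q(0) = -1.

p(t) = e^(-5t), q(t) = e^(4t) - 2e^(-5t)

Coefficient matrix A = [[-5, 0], [18, 4]].
Characteristic polynomial det(A - λI) = λ^2 + λ - 20 = 0.
Eigenvalues λ = 4, -5.
For λ=4: (A-λI) row 1 is [-9, 0], so an eigenvector is (0, -1).
For λ=-5: (A-λI) row 2 is [18, 9], so an eigenvector is (1, -2).
General solution: C_1e^(4t)(0,-1) + C_2e^(-5t)(1,-2).
Applying p(0)=1, q(0)=-1 gives C_1=-1, C_2=1.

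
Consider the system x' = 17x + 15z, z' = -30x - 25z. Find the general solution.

x(t) = -K_1e^(-4t)sin(3t) + 2K_1e^(-4t)cos(3t) + 2K_2e^(-4t)sin(3t) + K_2e^(-4t)cos(3t), z(t) = K_1e^(-4t)sin(3t) - 3K_1e^(-4t)cos(3t) - 3K_2e^(-4t)sin(3t) - K_2e^(-4t)cos(3t)

Coefficient matrix A = [[17, 15], [-30, -25]].
Characteristic polynomial det(A - λI) = λ^2 + 8λ + 25 = 0.
Eigenvalues λ = -4 ± 3i (complex conjugate pair).
For λ=-4+3i: an eigenvector is (2,-3) - i(-1,1) = (2 + i, -3 - i).
A real fundamental pair from Re and Im of e^((-4+3i)t)v: X_1 = e^(-4t)(cos(3t)·(2,-3) + sin(3t)·(-1,1)), X_2 = e^(-4t)(sin(3t)·(2,-3) - cos(3t)·(-1,1)).
General solution: K_1X_1 + K_2X_2.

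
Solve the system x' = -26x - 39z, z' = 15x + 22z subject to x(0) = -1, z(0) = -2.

x(t) = 34e^(-2t)sin(3t) - e^(-2t)cos(3t), z(t) = -21e^(-2t)sin(3t) - 2e^(-2t)cos(3t)

Coefficient matrix A = [[-26, -39], [15, 22]].
Characteristic polynomial det(A - λI) = λ^2 + 4λ + 13 = 0.
Eigenvalues λ = -2 ± 3i (complex conjugate pair).
For λ=-2+3i: an eigenvector is (2,-1) - i(-3,2) = (2 + 3i, -1 - 2i).
A real fundamental pair from Re and Im of e^((-2+3i)t)v: X_1 = e^(-2t)(cos(3t)·(2,-1) + sin(3t)·(-3,2)), X_2 = e^(-2t)(sin(3t)·(2,-1) - cos(3t)·(-3,2)).
General solution: c_1X_1 + c_2X_2.
Applying x(0)=-1, z(0)=-2 gives c_1=-8, c_2=5.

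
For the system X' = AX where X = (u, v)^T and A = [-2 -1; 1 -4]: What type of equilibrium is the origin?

A = [[-2,-1],[1,-4]]; det(A-λI) = λ^2 + 6λ + 9.
repeated λ = -3 with a single eigenvector.

stable improper node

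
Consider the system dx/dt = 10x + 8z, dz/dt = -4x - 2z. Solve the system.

x(t) = -c_1e^(2t) + 2c_2e^(6t), z(t) = c_1e^(2t) - c_2e^(6t)

Coefficient matrix A = [[10, 8], [-4, -2]].
Characteristic polynomial det(A - λI) = λ^2 - 8λ + 12 = 0.
Eigenvalues λ = 2, 6.
For λ=2: (A-λI) row 1 is [8, 8], so an eigenvector is (-1, 1).
For λ=6: (A-λI) row 1 is [4, 8], so an eigenvector is (2, -1).
General solution: c_1e^(2t)(-1,1) + c_2e^(6t)(2,-1).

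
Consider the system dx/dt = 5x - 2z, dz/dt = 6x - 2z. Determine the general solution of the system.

x(t) = -K_1e^(t) - 2K_2e^(2t), z(t) = -2K_1e^(t) - 3K_2e^(2t)

Coefficient matrix A = [[5, -2], [6, -2]].
Characteristic polynomial det(A - λI) = λ^2 - 3λ + 2 = 0.
Eigenvalues λ = 1, 2.
For λ=1: (A-λI) row 1 is [4, -2], so an eigenvector is (-1, -2).
For λ=2: (A-λI) row 1 is [3, -2], so an eigenvector is (-2, -3).
General solution: K_1e^(t)(-1,-2) + K_2e^(2t)(-2,-3).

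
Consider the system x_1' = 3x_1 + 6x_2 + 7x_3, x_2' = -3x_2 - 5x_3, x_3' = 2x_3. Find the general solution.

Coefficient matrix A = [[3, 6, 7], [0, -3, -5], [0, 0, 2]].
det(A - λI) = 0 gives eigenvalues λ = 3, 2, -3.
For λ=3: eigenvector (1,0,0).
For λ=2: eigenvector (-1,-1,1).
For λ=-3: eigenvector (-1,1,0).
General solution: c_1e^(3t)(1,0,0) + c_2e^(2t)(-1,-1,1) + c_3e^(-3t)(-1,1,0).

x_1(t) = c_1e^(3t) - c_2e^(2t) - c_3e^(-3t), x_2(t) = -c_2e^(2t) + c_3e^(-3t), x_3(t) = c_2e^(2t)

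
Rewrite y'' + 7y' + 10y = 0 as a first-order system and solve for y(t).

Let x_1 = y, x_2 = y'. Then x_1' = x_2 and x_2' = -10x_1 - 7x_2.
A = [[0,1],[-10,-7]]; det(A-λI) = λ^2 + 7λ + 10.
Eigenvalues λ = -2, -5 with eigenvectors (1,-2), (1,-5).

y(t) = c_1e^(-2t) + c_2e^(-5t)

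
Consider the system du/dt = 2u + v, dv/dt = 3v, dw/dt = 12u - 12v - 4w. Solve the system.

Coefficient matrix A = [[2, 1, 0], [0, 3, 0], [12, -12, -4]].
det(A - λI) = 0 gives eigenvalues λ = 3, 2, -4.
For λ=3: eigenvector (1,1,0).
For λ=2: eigenvector (-1,0,-2).
For λ=-4: eigenvector (0,0,1).
General solution: K_1e^(3t)(1,1,0) + K_2e^(2t)(-1,0,-2) + K_3e^(-4t)(0,0,1).

u(t) = K_1e^(3t) - K_2e^(2t), v(t) = K_1e^(3t), w(t) = -2K_2e^(2t) + K_3e^(-4t)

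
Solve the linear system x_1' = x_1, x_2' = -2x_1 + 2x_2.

Coefficient matrix A = [[1, 0], [-2, 2]].
Characteristic polynomial det(A - λI) = λ^2 - 3λ + 2 = 0.
Eigenvalues λ = 1, 2.
For λ=1: (A-λI) row 2 is [-2, 1], so an eigenvector is (-1, -2).
For λ=2: (A-λI) row 1 is [-1, 0], so an eigenvector is (0, 1).
General solution: K_1e^(t)(-1,-2) + K_2e^(2t)(0,1).

x_1(t) = -K_1e^(t), x_2(t) = -2K_1e^(t) + K_2e^(2t)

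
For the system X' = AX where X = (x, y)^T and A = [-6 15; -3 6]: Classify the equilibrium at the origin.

center

A = [[-6,15],[-3,6]]; det(A-λI) = λ^2 + 9.
λ = 0 ± 3i: zero real part.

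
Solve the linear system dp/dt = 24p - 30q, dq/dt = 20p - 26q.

p(t) = 3K_1e^(4t) + K_2e^(-6t), q(t) = 2K_1e^(4t) + K_2e^(-6t)

Coefficient matrix A = [[24, -30], [20, -26]].
Characteristic polynomial det(A - λI) = λ^2 + 2λ - 24 = 0.
Eigenvalues λ = 4, -6.
For λ=4: (A-λI) row 1 is [20, -30], so an eigenvector is (3, 2).
For λ=-6: (A-λI) row 1 is [30, -30], so an eigenvector is (1, 1).
General solution: K_1e^(4t)(3,2) + K_2e^(-6t)(1,1).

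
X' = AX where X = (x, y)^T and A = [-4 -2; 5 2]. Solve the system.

x(t) = K_1e^(-t)sin(t) - K_1e^(-t)cos(t) - K_2e^(-t)sin(t) - K_2e^(-t)cos(t), y(t) = -2K_1e^(-t)sin(t) + K_1e^(-t)cos(t) + K_2e^(-t)sin(t) + 2K_2e^(-t)cos(t)

Coefficient matrix A = [[-4, -2], [5, 2]].
Characteristic polynomial det(A - λI) = λ^2 + 2λ + 2 = 0.
Eigenvalues λ = -1 ± i (complex conjugate pair).
For λ=-1+i: an eigenvector is (-1,1) - i(1,-2) = (-1 - i, 1 + 2i).
A real fundamental pair from Re and Im of e^((-1+i)t)v: X_1 = e^(-t)(cos(t)·(-1,1) + sin(t)·(1,-2)), X_2 = e^(-t)(sin(t)·(-1,1) - cos(t)·(1,-2)).
General solution: K_1X_1 + K_2X_2.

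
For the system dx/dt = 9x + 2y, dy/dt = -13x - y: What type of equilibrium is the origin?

A = [[9,2],[-13,-1]]; det(A-λI) = λ^2 - 8λ + 17.
λ = 4 ± i: positive real part.

unstable spiral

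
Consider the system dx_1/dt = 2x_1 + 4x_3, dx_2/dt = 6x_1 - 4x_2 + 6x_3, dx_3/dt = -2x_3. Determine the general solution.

Coefficient matrix A = [[2, 0, 4], [6, -4, 6], [0, 0, -2]].
det(A - λI) = 0 gives eigenvalues λ = -4, -2, 2.
For λ=-4: eigenvector (0,1,0).
For λ=-2: eigenvector (1,0,-1).
For λ=2: eigenvector (1,1,0).
General solution: c_1e^(-4t)(0,1,0) + c_2e^(-2t)(1,0,-1) + c_3e^(2t)(1,1,0).

x_1(t) = c_2e^(-2t) + c_3e^(2t), x_2(t) = c_1e^(-4t) + c_3e^(2t), x_3(t) = -c_2e^(-2t)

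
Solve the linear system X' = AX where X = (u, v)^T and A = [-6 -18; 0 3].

Coefficient matrix A = [[-6, -18], [0, 3]].
Characteristic polynomial det(A - λI) = λ^2 + 3λ - 18 = 0.
Eigenvalues λ = 3, -6.
For λ=3: (A-λI) row 1 is [-9, -18], so an eigenvector is (2, -1).
For λ=-6: (A-λI) row 1 is [0, -18], so an eigenvector is (1, 0).
General solution: C_1e^(3t)(2,-1) + C_2e^(-6t)(1,0).

u(t) = 2C_1e^(3t) + C_2e^(-6t), v(t) = -C_1e^(3t)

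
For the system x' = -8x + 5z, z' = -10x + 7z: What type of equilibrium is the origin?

A = [[-8,5],[-10,7]]; det(A-λI) = λ^2 + λ - 6.
λ = -3, 2: opposite signs.

saddle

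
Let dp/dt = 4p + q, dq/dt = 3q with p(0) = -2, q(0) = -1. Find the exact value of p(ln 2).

-40

A = [[4,1],[0,3]]; eigenvalues λ = 4, 3.
Eigenvectors: (1,0) for λ=4, (1,-1) for λ=3.
From the initial condition, c_1 = -3, c_2 = 1.
p(ln 2) = (-3)(2^4)(1) + (1)(2^3)(1) = -40.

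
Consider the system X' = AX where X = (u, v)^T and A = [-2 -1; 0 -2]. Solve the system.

Coefficient matrix A = [[-2, -1], [0, -2]].
Characteristic polynomial det(A - λI) = λ^2 + 4λ + 4 = 0.
Single eigenvalue λ = -2 with algebraic multiplicity 2.
Eigenvector v = (1,0); generalized eigenvector w with (A-λI)w=v is (-3,-1).
General solution: e^(-2t)[C_1·v + C_2·(t·v + w)].

u(t) = C_1e^(-2t) + C_2te^(-2t) - 3C_2e^(-2t), v(t) = -C_2e^(-2t)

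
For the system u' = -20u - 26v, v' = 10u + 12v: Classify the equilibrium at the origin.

A = [[-20,-26],[10,12]]; det(A-λI) = λ^2 + 8λ + 20.
λ = -4 ± 2i: negative real part.

stable spiral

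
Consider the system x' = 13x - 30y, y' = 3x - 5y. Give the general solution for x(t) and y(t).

x(t) = 3K_1e^(4t)sin(3t) + K_1e^(4t)cos(3t) + K_2e^(4t)sin(3t) - 3K_2e^(4t)cos(3t), y(t) = K_1e^(4t)sin(3t) - K_2e^(4t)cos(3t)

Coefficient matrix A = [[13, -30], [3, -5]].
Characteristic polynomial det(A - λI) = λ^2 - 8λ + 25 = 0.
Eigenvalues λ = 4 ± 3i (complex conjugate pair).
For λ=4+3i: an eigenvector is (1,0) - i(3,1) = (1 - 3i, 0 - i).
A real fundamental pair from Re and Im of e^((4+3i)t)v: X_1 = e^(4t)(cos(3t)·(1,0) + sin(3t)·(3,1)), X_2 = e^(4t)(sin(3t)·(1,0) - cos(3t)·(3,1)).
General solution: K_1X_1 + K_2X_2.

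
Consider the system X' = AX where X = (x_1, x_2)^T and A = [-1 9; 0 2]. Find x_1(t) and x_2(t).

x_1(t) = -C_1e^(-t) + 3C_2e^(2t), x_2(t) = C_2e^(2t)

Coefficient matrix A = [[-1, 9], [0, 2]].
Characteristic polynomial det(A - λI) = λ^2 - λ - 2 = 0.
Eigenvalues λ = -1, 2.
For λ=-1: (A-λI) row 1 is [0, 9], so an eigenvector is (-1, 0).
For λ=2: (A-λI) row 1 is [-3, 9], so an eigenvector is (3, 1).
General solution: C_1e^(-t)(-1,0) + C_2e^(2t)(3,1).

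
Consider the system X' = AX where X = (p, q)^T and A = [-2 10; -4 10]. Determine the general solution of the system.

p(t) = -2c_1e^(4t)sin(2t) - c_1e^(4t)cos(2t) - c_2e^(4t)sin(2t) + 2c_2e^(4t)cos(2t), q(t) = -c_1e^(4t)sin(2t) - c_1e^(4t)cos(2t) - c_2e^(4t)sin(2t) + c_2e^(4t)cos(2t)

Coefficient matrix A = [[-2, 10], [-4, 10]].
Characteristic polynomial det(A - λI) = λ^2 - 8λ + 20 = 0.
Eigenvalues λ = 4 ± 2i (complex conjugate pair).
For λ=4+2i: an eigenvector is (-1,-1) - i(-2,-1) = (-1 + 2i, -1 + i).
A real fundamental pair from Re and Im of e^((4+2i)t)v: X_1 = e^(4t)(cos(2t)·(-1,-1) + sin(2t)·(-2,-1)), X_2 = e^(4t)(sin(2t)·(-1,-1) - cos(2t)·(-2,-1)).
General solution: c_1X_1 + c_2X_2.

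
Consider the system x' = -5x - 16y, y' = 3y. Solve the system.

x(t) = 2C_1e^(3t) + C_2e^(-5t), y(t) = -C_1e^(3t)

Coefficient matrix A = [[-5, -16], [0, 3]].
Characteristic polynomial det(A - λI) = λ^2 + 2λ - 15 = 0.
Eigenvalues λ = 3, -5.
For λ=3: (A-λI) row 1 is [-8, -16], so an eigenvector is (2, -1).
For λ=-5: (A-λI) row 1 is [0, -16], so an eigenvector is (1, 0).
General solution: C_1e^(3t)(2,-1) + C_2e^(-5t)(1,0).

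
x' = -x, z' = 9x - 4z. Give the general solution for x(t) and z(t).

x(t) = c_2e^(-t), z(t) = -c_1e^(-4t) + 3c_2e^(-t)

Coefficient matrix A = [[-1, 0], [9, -4]].
Characteristic polynomial det(A - λI) = λ^2 + 5λ + 4 = 0.
Eigenvalues λ = -4, -1.
For λ=-4: (A-λI) row 1 is [3, 0], so an eigenvector is (0, -1).
For λ=-1: (A-λI) row 2 is [9, -3], so an eigenvector is (1, 3).
General solution: c_1e^(-4t)(0,-1) + c_2e^(-t)(1,3).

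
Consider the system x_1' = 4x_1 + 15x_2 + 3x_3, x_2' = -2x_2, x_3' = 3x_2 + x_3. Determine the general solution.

Coefficient matrix A = [[4, 15, 3], [0, -2, 0], [0, 3, 1]].
det(A - λI) = 0 gives eigenvalues λ = 4, 1, -2.
For λ=4: eigenvector (1,0,0).
For λ=1: eigenvector (-1,0,1).
For λ=-2: eigenvector (2,-1,1).
General solution: c_1e^(4t)(1,0,0) + c_2e^(t)(-1,0,1) + c_3e^(-2t)(2,-1,1).

x_1(t) = c_1e^(4t) - c_2e^(t) + 2c_3e^(-2t), x_2(t) = -c_3e^(-2t), x_3(t) = c_2e^(t) + c_3e^(-2t)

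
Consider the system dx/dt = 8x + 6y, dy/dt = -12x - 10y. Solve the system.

Coefficient matrix A = [[8, 6], [-12, -10]].
Characteristic polynomial det(A - λI) = λ^2 + 2λ - 8 = 0.
Eigenvalues λ = 2, -4.
For λ=2: (A-λI) row 1 is [6, 6], so an eigenvector is (1, -1).
For λ=-4: (A-λI) row 1 is [12, 6], so an eigenvector is (1, -2).
General solution: c_1e^(2t)(1,-1) + c_2e^(-4t)(1,-2).

x(t) = c_1e^(2t) + c_2e^(-4t), y(t) = -c_1e^(2t) - 2c_2e^(-4t)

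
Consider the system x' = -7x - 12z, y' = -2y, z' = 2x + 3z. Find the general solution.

Coefficient matrix A = [[-7, 0, -12], [0, -2, 0], [2, 0, 3]].
det(A - λI) = 0 gives eigenvalues λ = -3, -2, -1.
For λ=-3: eigenvector (3,0,-1).
For λ=-2: eigenvector (0,1,0).
For λ=-1: eigenvector (-2,0,1).
General solution: C_1e^(-3t)(3,0,-1) + C_2e^(-2t)(0,1,0) + C_3e^(-t)(-2,0,1).

x(t) = 3C_1e^(-3t) - 2C_3e^(-t), y(t) = C_2e^(-2t), z(t) = -C_1e^(-3t) + C_3e^(-t)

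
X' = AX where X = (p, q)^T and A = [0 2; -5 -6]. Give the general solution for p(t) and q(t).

Coefficient matrix A = [[0, 2], [-5, -6]].
Characteristic polynomial det(A - λI) = λ^2 + 6λ + 10 = 0.
Eigenvalues λ = -3 ± i (complex conjugate pair).
For λ=-3+i: an eigenvector is (1,-1) - i(1,-2) = (1 - i, -1 + 2i).
A real fundamental pair from Re and Im of e^((-3+i)t)v: X_1 = e^(-3t)(cos(t)·(1,-1) + sin(t)·(1,-2)), X_2 = e^(-3t)(sin(t)·(1,-1) - cos(t)·(1,-2)).
General solution: K_1X_1 + K_2X_2.

p(t) = K_1e^(-3t)sin(t) + K_1e^(-3t)cos(t) + K_2e^(-3t)sin(t) - K_2e^(-3t)cos(t), q(t) = -2K_1e^(-3t)sin(t) - K_1e^(-3t)cos(t) - K_2e^(-3t)sin(t) + 2K_2e^(-3t)cos(t)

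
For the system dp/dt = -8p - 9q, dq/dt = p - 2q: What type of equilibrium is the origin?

stable improper node

A = [[-8,-9],[1,-2]]; det(A-λI) = λ^2 + 10λ + 25.
repeated λ = -5 with a single eigenvector.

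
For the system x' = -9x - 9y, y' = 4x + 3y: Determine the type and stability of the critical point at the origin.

A = [[-9,-9],[4,3]]; det(A-λI) = λ^2 + 6λ + 9.
repeated λ = -3 with a single eigenvector.

stable improper node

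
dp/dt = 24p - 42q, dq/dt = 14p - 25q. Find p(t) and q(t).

p(t) = -2C_1e^(3t) + 3C_2e^(-4t), q(t) = -C_1e^(3t) + 2C_2e^(-4t)

Coefficient matrix A = [[24, -42], [14, -25]].
Characteristic polynomial det(A - λI) = λ^2 + λ - 12 = 0.
Eigenvalues λ = 3, -4.
For λ=3: (A-λI) row 1 is [21, -42], so an eigenvector is (-2, -1).
For λ=-4: (A-λI) row 1 is [28, -42], so an eigenvector is (3, 2).
General solution: C_1e^(3t)(-2,-1) + C_2e^(-4t)(3,2).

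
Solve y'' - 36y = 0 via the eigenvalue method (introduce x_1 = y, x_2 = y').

Let x_1 = y, x_2 = y'. Then x_1' = x_2 and x_2' = 36x_1.
A = [[0,1],[36,0]]; det(A-λI) = λ^2 - 36.
Eigenvalues λ = -6, 6 with eigenvectors (1,-6), (1,6).

y(t) = c_1e^(-6t) + c_2e^(6t)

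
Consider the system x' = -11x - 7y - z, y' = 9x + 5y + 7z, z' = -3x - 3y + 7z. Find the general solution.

x(t) = 3C_1e^(t) - C_2e^(-4t) - C_3e^(4t), y(t) = -5C_1e^(t) + C_2e^(-4t) + 2C_3e^(4t), z(t) = -C_1e^(t) + C_3e^(4t)

Coefficient matrix A = [[-11, -7, -1], [9, 5, 7], [-3, -3, 7]].
det(A - λI) = 0 gives eigenvalues λ = 1, -4, 4.
For λ=1: eigenvector (3,-5,-1).
For λ=-4: eigenvector (-1,1,0).
For λ=4: eigenvector (-1,2,1).
General solution: C_1e^(t)(3,-5,-1) + C_2e^(-4t)(-1,1,0) + C_3e^(4t)(-1,2,1).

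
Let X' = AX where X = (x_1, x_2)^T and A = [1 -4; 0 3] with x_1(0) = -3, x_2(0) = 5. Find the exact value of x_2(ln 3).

A = [[1,-4],[0,3]]; eigenvalues λ = 3, 1.
Eigenvectors: (2,-1) for λ=3, (1,0) for λ=1.
From the initial condition, c_1 = -5, c_2 = 7.
x_2(ln 3) = (-5)(3^3)(-1) + (7)(3^1)(0) = 135.

135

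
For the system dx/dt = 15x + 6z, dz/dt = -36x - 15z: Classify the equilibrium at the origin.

saddle

A = [[15,6],[-36,-15]]; det(A-λI) = λ^2 - 9.
λ = -3, 3: opposite signs.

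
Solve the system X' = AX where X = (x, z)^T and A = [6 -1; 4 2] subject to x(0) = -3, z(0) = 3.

x(t) = -9te^(4t) - 3e^(4t), z(t) = -18te^(4t) + 3e^(4t)

Coefficient matrix A = [[6, -1], [4, 2]].
Characteristic polynomial det(A - λI) = λ^2 - 8λ + 16 = 0.
Single eigenvalue λ = 4 with algebraic multiplicity 2.
Eigenvector v = (-1,-2); generalized eigenvector w with (A-λI)w=v is (-1,-1).
General solution: e^(4t)[c_1·v + c_2·(t·v + w)].
Applying x(0)=-3, z(0)=3 gives c_1=-6, c_2=9.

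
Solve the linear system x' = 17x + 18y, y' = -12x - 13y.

x(t) = -C_1e^(-t) - 3C_2e^(5t), y(t) = C_1e^(-t) + 2C_2e^(5t)

Coefficient matrix A = [[17, 18], [-12, -13]].
Characteristic polynomial det(A - λI) = λ^2 - 4λ - 5 = 0.
Eigenvalues λ = -1, 5.
For λ=-1: (A-λI) row 1 is [18, 18], so an eigenvector is (-1, 1).
For λ=5: (A-λI) row 1 is [12, 18], so an eigenvector is (-3, 2).
General solution: C_1e^(-t)(-1,1) + C_2e^(5t)(-3,2).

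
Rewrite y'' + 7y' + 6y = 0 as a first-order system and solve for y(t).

Let x_1 = y, x_2 = y'. Then x_1' = x_2 and x_2' = -6x_1 - 7x_2.
A = [[0,1],[-6,-7]]; det(A-λI) = λ^2 + 7λ + 6.
Eigenvalues λ = -6, -1 with eigenvectors (1,-6), (1,-1).

y(t) = C_1e^(-6t) + C_2e^(-t)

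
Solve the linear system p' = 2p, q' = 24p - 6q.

p(t) = c_1e^(2t), q(t) = 3c_1e^(2t) - c_2e^(-6t)

Coefficient matrix A = [[2, 0], [24, -6]].
Characteristic polynomial det(A - λI) = λ^2 + 4λ - 12 = 0.
Eigenvalues λ = 2, -6.
For λ=2: (A-λI) row 2 is [24, -8], so an eigenvector is (1, 3).
For λ=-6: (A-λI) row 1 is [8, 0], so an eigenvector is (0, -1).
General solution: c_1e^(2t)(1,3) + c_2e^(-6t)(0,-1).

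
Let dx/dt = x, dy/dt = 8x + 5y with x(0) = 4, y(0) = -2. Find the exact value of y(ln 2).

A = [[1,0],[8,5]]; eigenvalues λ = 1, 5.
Eigenvectors: (-1,2) for λ=1, (0,1) for λ=5.
From the initial condition, c_1 = -4, c_2 = 6.
y(ln 2) = (-4)(2^1)(2) + (6)(2^5)(1) = 176.

176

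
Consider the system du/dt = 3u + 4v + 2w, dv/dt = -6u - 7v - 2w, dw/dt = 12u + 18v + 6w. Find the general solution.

u(t) = -2C_1e^(2t) + C_3e^(3t), v(t) = 2C_1e^(2t) + C_2e^(-3t) - C_3e^(3t), w(t) = -3C_1e^(2t) - 2C_2e^(-3t) + 2C_3e^(3t)

Coefficient matrix A = [[3, 4, 2], [-6, -7, -2], [12, 18, 6]].
det(A - λI) = 0 gives eigenvalues λ = 2, -3, 3.
For λ=2: eigenvector (-2,2,-3).
For λ=-3: eigenvector (0,1,-2).
For λ=3: eigenvector (1,-1,2).
General solution: C_1e^(2t)(-2,2,-3) + C_2e^(-3t)(0,1,-2) + C_3e^(3t)(1,-1,2).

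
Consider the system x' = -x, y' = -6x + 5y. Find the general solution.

x(t) = C_1e^(-t), y(t) = C_1e^(-t) - C_2e^(5t)

Coefficient matrix A = [[-1, 0], [-6, 5]].
Characteristic polynomial det(A - λI) = λ^2 - 4λ - 5 = 0.
Eigenvalues λ = -1, 5.
For λ=-1: (A-λI) row 2 is [-6, 6], so an eigenvector is (1, 1).
For λ=5: (A-λI) row 1 is [-6, 0], so an eigenvector is (0, -1).
General solution: C_1e^(-t)(1,1) + C_2e^(5t)(0,-1).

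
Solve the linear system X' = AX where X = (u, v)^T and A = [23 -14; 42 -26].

u(t) = 2c_1e^(2t) + c_2e^(-5t), v(t) = 3c_1e^(2t) + 2c_2e^(-5t)

Coefficient matrix A = [[23, -14], [42, -26]].
Characteristic polynomial det(A - λI) = λ^2 + 3λ - 10 = 0.
Eigenvalues λ = 2, -5.
For λ=2: (A-λI) row 1 is [21, -14], so an eigenvector is (2, 3).
For λ=-5: (A-λI) row 1 is [28, -14], so an eigenvector is (1, 2).
General solution: c_1e^(2t)(2,3) + c_2e^(-5t)(1,2).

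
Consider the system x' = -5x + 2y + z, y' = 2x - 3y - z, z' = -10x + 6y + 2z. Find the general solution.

x(t) = C_1e^(-3t) + C_3e^(-2t), y(t) = C_2e^(-t) + C_3e^(-2t), z(t) = 2C_1e^(-3t) - 2C_2e^(-t) + C_3e^(-2t)

Coefficient matrix A = [[-5, 2, 1], [2, -3, -1], [-10, 6, 2]].
det(A - λI) = 0 gives eigenvalues λ = -3, -1, -2.
For λ=-3: eigenvector (1,0,2).
For λ=-1: eigenvector (0,1,-2).
For λ=-2: eigenvector (1,1,1).
General solution: C_1e^(-3t)(1,0,2) + C_2e^(-t)(0,1,-2) + C_3e^(-2t)(1,1,1).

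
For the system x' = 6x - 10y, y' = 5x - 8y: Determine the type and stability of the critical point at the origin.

A = [[6,-10],[5,-8]]; det(A-λI) = λ^2 + 2λ + 2.
λ = -1 ± i: negative real part.

stable spiral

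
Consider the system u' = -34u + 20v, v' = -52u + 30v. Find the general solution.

Coefficient matrix A = [[-34, 20], [-52, 30]].
Characteristic polynomial det(A - λI) = λ^2 + 4λ + 20 = 0.
Eigenvalues λ = -2 ± 4i (complex conjugate pair).
For λ=-2+4i: an eigenvector is (1,2) - i(2,3) = (1 - 2i, 2 - 3i).
A real fundamental pair from Re and Im of e^((-2+4i)t)v: X_1 = e^(-2t)(cos(4t)·(1,2) + sin(4t)·(2,3)), X_2 = e^(-2t)(sin(4t)·(1,2) - cos(4t)·(2,3)).
General solution: C_1X_1 + C_2X_2.

u(t) = 2C_1e^(-2t)sin(4t) + C_1e^(-2t)cos(4t) + C_2e^(-2t)sin(4t) - 2C_2e^(-2t)cos(4t), v(t) = 3C_1e^(-2t)sin(4t) + 2C_1e^(-2t)cos(4t) + 2C_2e^(-2t)sin(4t) - 3C_2e^(-2t)cos(4t)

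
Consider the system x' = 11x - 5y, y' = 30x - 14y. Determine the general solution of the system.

x(t) = c_1e^(t) - c_2e^(-4t), y(t) = 2c_1e^(t) - 3c_2e^(-4t)

Coefficient matrix A = [[11, -5], [30, -14]].
Characteristic polynomial det(A - λI) = λ^2 + 3λ - 4 = 0.
Eigenvalues λ = 1, -4.
For λ=1: (A-λI) row 1 is [10, -5], so an eigenvector is (1, 2).
For λ=-4: (A-λI) row 1 is [15, -5], so an eigenvector is (-1, -3).
General solution: c_1e^(t)(1,2) + c_2e^(-4t)(-1,-3).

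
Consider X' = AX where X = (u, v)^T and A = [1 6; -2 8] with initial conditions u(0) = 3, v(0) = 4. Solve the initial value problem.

Coefficient matrix A = [[1, 6], [-2, 8]].
Characteristic polynomial det(A - λI) = λ^2 - 9λ + 20 = 0.
Eigenvalues λ = 4, 5.
For λ=4: (A-λI) row 1 is [-3, 6], so an eigenvector is (-2, -1).
For λ=5: (A-λI) row 1 is [-4, 6], so an eigenvector is (3, 2).
General solution: C_1e^(4t)(-2,-1) + C_2e^(5t)(3,2).
Applying u(0)=3, v(0)=4 gives C_1=6, C_2=5.

u(t) = 15e^(5t) - 12e^(4t), v(t) = 10e^(5t) - 6e^(4t)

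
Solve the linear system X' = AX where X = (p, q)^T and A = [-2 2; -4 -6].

p(t) = -c_1e^(-4t)cos(2t) - c_2e^(-4t)sin(2t), q(t) = c_1e^(-4t)sin(2t) + c_1e^(-4t)cos(2t) + c_2e^(-4t)sin(2t) - c_2e^(-4t)cos(2t)

Coefficient matrix A = [[-2, 2], [-4, -6]].
Characteristic polynomial det(A - λI) = λ^2 + 8λ + 20 = 0.
Eigenvalues λ = -4 ± 2i (complex conjugate pair).
For λ=-4+2i: an eigenvector is (-1,1) - i(0,1) = (-1, 1 - i).
A real fundamental pair from Re and Im of e^((-4+2i)t)v: X_1 = e^(-4t)(cos(2t)·(-1,1) + sin(2t)·(0,1)), X_2 = e^(-4t)(sin(2t)·(-1,1) - cos(2t)·(0,1)).
General solution: c_1X_1 + c_2X_2.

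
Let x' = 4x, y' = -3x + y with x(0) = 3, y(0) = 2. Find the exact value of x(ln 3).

A = [[4,0],[-3,1]]; eigenvalues λ = 4, 1.
Eigenvectors: (-1,1) for λ=4, (0,-1) for λ=1.
From the initial condition, c_1 = -3, c_2 = -5.
x(ln 3) = (-3)(3^4)(-1) + (-5)(3^1)(0) = 243.

243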